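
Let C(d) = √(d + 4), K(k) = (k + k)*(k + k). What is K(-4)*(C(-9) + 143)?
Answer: 9152 + 64*I*√5 ≈ 9152.0 + 143.11*I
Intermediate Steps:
K(k) = 4*k² (K(k) = (2*k)*(2*k) = 4*k²)
C(d) = √(4 + d)
K(-4)*(C(-9) + 143) = (4*(-4)²)*(√(4 - 9) + 143) = (4*16)*(√(-5) + 143) = 64*(I*√5 + 143) = 64*(143 + I*√5) = 9152 + 64*I*√5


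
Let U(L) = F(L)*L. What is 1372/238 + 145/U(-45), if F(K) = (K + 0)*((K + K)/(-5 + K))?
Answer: 71935/12393 ≈ 5.8045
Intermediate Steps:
F(K) = 2*K²/(-5 + K) (F(K) = K*((2*K)/(-5 + K)) = K*(2*K/(-5 + K)) = 2*K²/(-5 + K))
U(L) = 2*L³/(-5 + L) (U(L) = (2*L²/(-5 + L))*L = 2*L³/(-5 + L))
1372/238 + 145/U(-45) = 1372/238 + 145/((2*(-45)³/(-5 - 45))) = 1372*(1/238) + 145/((2*(-91125)/(-50))) = 98/17 + 145/((2*(-91125)*(-1/50))) = 98/17 + 145/3645 = 98/17 + 145*(1/3645) = 98/17 + 29/729 = 71935/12393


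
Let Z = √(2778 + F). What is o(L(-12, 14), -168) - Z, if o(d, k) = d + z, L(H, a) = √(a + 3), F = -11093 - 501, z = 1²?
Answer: 1 + √17 - 4*I*√551 ≈ 5.1231 - 93.894*I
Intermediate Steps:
z = 1
F = -11594
L(H, a) = √(3 + a)
o(d, k) = 1 + d (o(d, k) = d + 1 = 1 + d)
Z = 4*I*√551 (Z = √(2778 - 11594) = √(-8816) = 4*I*√551 ≈ 93.894*I)
o(L(-12, 14), -168) - Z = (1 + √(3 + 14)) - 4*I*√551 = (1 + √17) - 4*I*√551 = 1 + √17 - 4*I*√551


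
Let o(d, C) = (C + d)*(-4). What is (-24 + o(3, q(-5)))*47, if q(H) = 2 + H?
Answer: -1128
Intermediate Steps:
o(d, C) = -4*C - 4*d
(-24 + o(3, q(-5)))*47 = (-24 + (-4*(2 - 5) - 4*3))*47 = (-24 + (-4*(-3) - 12))*47 = (-24 + (12 - 12))*47 = (-24 + 0)*47 = -24*47 = -1128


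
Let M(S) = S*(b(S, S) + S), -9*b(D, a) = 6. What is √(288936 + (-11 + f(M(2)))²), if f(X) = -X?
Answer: 11*√21505/3 ≈ 537.70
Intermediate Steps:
b(D, a) = -⅔ (b(D, a) = -⅑*6 = -⅔)
M(S) = S*(-⅔ + S)
√(288936 + (-11 + f(M(2)))²) = √(288936 + (-11 - 2*(-2 + 3*2)/3)²) = √(288936 + (-11 - 2*(-2 + 6)/3)²) = √(288936 + (-11 - 2*4/3)²) = √(288936 + (-11 - 1*8/3)²) = √(288936 + (-11 - 8/3)²) = √(288936 + (-41/3)²) = √(288936 + 1681/9) = √(2602105/9) = 11*√21505/3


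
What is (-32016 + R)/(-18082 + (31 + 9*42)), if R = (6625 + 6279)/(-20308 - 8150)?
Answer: 455562116/251469117 ≈ 1.8116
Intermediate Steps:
R = -6452/14229 (R = 12904/(-28458) = 12904*(-1/28458) = -6452/14229 ≈ -0.45344)
(-32016 + R)/(-18082 + (31 + 9*42)) = (-32016 - 6452/14229)/(-18082 + (31 + 9*42)) = -455562116/(14229*(-18082 + (31 + 378))) = -455562116/(14229*(-18082 + 409)) = -455562116/14229/(-17673) = -455562116/14229*(-1/17673) = 455562116/251469117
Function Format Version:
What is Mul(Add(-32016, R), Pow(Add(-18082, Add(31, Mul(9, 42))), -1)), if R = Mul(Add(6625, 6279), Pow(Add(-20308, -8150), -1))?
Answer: Rational(455562116, 251469117) ≈ 1.8116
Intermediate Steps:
R = Rational(-6452, 14229) (R = Mul(12904, Pow(-28458, -1)) = Mul(12904, Rational(-1, 28458)) = Rational(-6452, 14229) ≈ -0.45344)
Mul(Add(-32016, R), Pow(Add(-18082, Add(31, Mul(9, 42))), -1)) = Mul(Add(-32016, Rational(-6452, 14229)), Pow(Add(-18082, Add(31, Mul(9, 42))), -1)) = Mul(Rational(-455562116, 14229), Pow(Add(-18082, Add(31, 378)), -1)) = Mul(Rational(-455562116, 14229), Pow(Add(-18082, 409), -1)) = Mul(Rational(-455562116, 14229), Pow(-17673, -1)) = Mul(Rational(-455562116, 14229), Rational(-1, 17673)) = Rational(455562116, 251469117)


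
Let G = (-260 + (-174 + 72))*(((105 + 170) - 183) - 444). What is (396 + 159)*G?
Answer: 70720320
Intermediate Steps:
G = 127424 (G = (-260 - 102)*((275 - 183) - 444) = -362*(92 - 444) = -362*(-352) = 127424)
(396 + 159)*G = (396 + 159)*127424 = 555*127424 = 70720320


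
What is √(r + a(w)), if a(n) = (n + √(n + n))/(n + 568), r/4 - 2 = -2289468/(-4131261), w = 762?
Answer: √(9048440264737208685 + 1261085122703385*√381)/915762855 ≈ 3.2892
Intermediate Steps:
r = 14069320/1377087 (r = 8 + 4*(-2289468/(-4131261)) = 8 + 4*(-2289468*(-1/4131261)) = 8 + 4*(763156/1377087) = 8 + 3052624/1377087 = 14069320/1377087 ≈ 10.217)
a(n) = (n + √2*√n)/(568 + n) (a(n) = (n + √(2*n))/(568 + n) = (n + √2*√n)/(568 + n))
√(r + a(w)) = √(14069320/1377087 + (762 + √2*√762)/(568 + 762)) = √(14069320/1377087 + (762 + 2*√381)/1330) = √(14069320/1377087 + (381/665 + √381/665)) = √(9880767947/915762855 + √381/665)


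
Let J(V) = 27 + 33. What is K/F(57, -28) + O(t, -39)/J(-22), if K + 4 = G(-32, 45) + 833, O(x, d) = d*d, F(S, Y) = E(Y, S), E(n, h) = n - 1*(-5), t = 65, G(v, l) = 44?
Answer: -5799/460 ≈ -12.607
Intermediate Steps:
J(V) = 60
E(n, h) = 5 + n (E(n, h) = n + 5 = 5 + n)
F(S, Y) = 5 + Y
O(x, d) = d**2
K = 873 (K = -4 + (44 + 833) = -4 + 877 = 873)
K/F(57, -28) + O(t, -39)/J(-22) = 873/(5 - 28) + (-39)**2/60 = 873/(-23) + 1521*(1/60) = 873*(-1/23) + 507/20 = -873/23 + 507/20 = -5799/460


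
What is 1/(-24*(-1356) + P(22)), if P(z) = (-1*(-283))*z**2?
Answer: 1/169516 ≈ 5.8991e-6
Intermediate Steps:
P(z) = 283*z**2
1/(-24*(-1356) + P(22)) = 1/(-24*(-1356) + 283*22**2) = 1/(32544 + 283*484) = 1/(32544 + 136972) = 1/169516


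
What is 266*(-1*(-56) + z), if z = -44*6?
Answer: -55328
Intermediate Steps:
z = -264
266*(-1*(-56) + z) = 266*(-1*(-56) - 264) = 266*(56 - 264) = 266*(-208) = -55328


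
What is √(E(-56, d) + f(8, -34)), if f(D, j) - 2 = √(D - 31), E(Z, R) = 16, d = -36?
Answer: √(18 + I*√23) ≈ 4.2795 + 0.56033*I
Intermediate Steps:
f(D, j) = 2 + √(-31 + D) (f(D, j) = 2 + √(D - 31) = 2 + √(-31 + D))
√(E(-56, d) + f(8, -34)) = √(16 + (2 + √(-31 + 8))) = √(16 + (2 + √(-23))) = √(16 + (2 + I*√23)) = √(18 + I*√23)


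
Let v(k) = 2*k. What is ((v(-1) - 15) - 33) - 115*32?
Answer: -3730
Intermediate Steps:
((v(-1) - 15) - 33) - 115*32 = ((2*(-1) - 15) - 33) - 115*32 = ((-2 - 15) - 33) - 3680 = (-17 - 33) - 3680 = -50 - 3680 = -3730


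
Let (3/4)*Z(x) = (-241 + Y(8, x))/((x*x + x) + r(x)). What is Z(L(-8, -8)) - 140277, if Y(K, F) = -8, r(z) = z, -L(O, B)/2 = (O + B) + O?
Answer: -84166283/600 ≈ -1.4028e+5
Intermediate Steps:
L(O, B) = -4*O - 2*B (L(O, B) = -2*((O + B) + O) = -2*((B + O) + O) = -2*(B + 2*O) = -4*O - 2*B)
Z(x) = -332/(x² + 2*x) (Z(x) = 4*((-241 - 8)/((x*x + x) + x))/3 = 4*(-249/((x² + x) + x))/3 = 4*(-249/((x + x²) + x))/3 = 4*(-249/(x² + 2*x))/3 = -332/(x² + 2*x))
Z(L(-8, -8)) - 140277 = -332/((-4*(-8) - 2*(-8))*(2 + (-4*(-8) - 2*(-8)))) - 140277 = -332/((32 + 16)*(2 + (32 + 16))) - 140277 = -332/(48*(2 + 48)) - 140277 = -332*1/48/50 - 140277 = -332*1/48*1/50 - 140277 = -83/600 - 140277 = -84166283/600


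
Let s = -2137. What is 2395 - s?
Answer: 4532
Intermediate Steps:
2395 - s = 2395 - 1*(-2137) = 2395 + 2137 = 4532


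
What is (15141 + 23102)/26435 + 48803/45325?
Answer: 16343088/6476575 ≈ 2.5234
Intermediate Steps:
(15141 + 23102)/26435 + 48803/45325 = 38243*(1/26435) + 48803*(1/45325) = 38243/26435 + 1319/1225 = 16343088/6476575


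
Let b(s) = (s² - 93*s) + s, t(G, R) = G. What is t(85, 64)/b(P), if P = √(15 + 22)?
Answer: -85/8427 - 7820*√37/311799 ≈ -0.16264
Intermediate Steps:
P = √37 ≈ 6.0828
b(s) = s² - 92*s
t(85, 64)/b(P) = 85/((√37*(-92 + √37))) = 85*(√37/(37*(-92 + √37))) = 85*√37/(37*(-92 + √37))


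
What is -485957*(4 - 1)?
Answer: -1457871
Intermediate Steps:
-485957*(4 - 1) = -485957*3 = -1457871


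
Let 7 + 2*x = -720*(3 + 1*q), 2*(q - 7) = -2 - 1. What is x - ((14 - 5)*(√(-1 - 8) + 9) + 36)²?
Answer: -32047/2 - 6318*I ≈ -16024.0 - 6318.0*I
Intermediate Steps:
q = 11/2 (q = 7 + (-2 - 1)/2 = 7 + (½)*(-3) = 7 - 3/2 = 11/2 ≈ 5.5000)
x = -6127/2 (x = -7/2 + (-720*(3 + 1*(11/2)))/2 = -7/2 + (-720*(3 + 11/2))/2 = -7/2 + (-720*17/2)/2 = -7/2 + (½)*(-6120) = -7/2 - 3060 = -6127/2 ≈ -3063.5)
x - ((14 - 5)*(√(-1 - 8) + 9) + 36)² = -6127/2 - ((14 - 5)*(√(-1 - 8) + 9) + 36)² = -6127/2 - (9*(√(-9) + 9) + 36)² = -6127/2 - (9*(3*I + 9) + 36)² = -6127/2 - (9*(9 + 3*I) + 36)² = -6127/2 - ((81 + 27*I) + 36)² = -6127/2 - (117 + 27*I)²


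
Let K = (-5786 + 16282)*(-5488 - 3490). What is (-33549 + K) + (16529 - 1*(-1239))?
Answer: -94248869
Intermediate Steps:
K = -94233088 (K = 10496*(-8978) = -94233088)
(-33549 + K) + (16529 - 1*(-1239)) = (-33549 - 94233088) + (16529 - 1*(-1239)) = -94266637 + (16529 + 1239) = -94266637 + 17768 = -94248869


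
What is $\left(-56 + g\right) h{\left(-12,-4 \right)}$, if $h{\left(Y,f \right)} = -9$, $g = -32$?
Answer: $792$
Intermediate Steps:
$\left(-56 + g\right) h{\left(-12,-4 \right)} = \left(-56 - 32\right) \left(-9\right) = \left(-88\right) \left(-9\right) = 792$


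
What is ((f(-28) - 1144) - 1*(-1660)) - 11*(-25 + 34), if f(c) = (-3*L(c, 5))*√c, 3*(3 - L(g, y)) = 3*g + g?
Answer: 417 - 242*I*√7 ≈ 417.0 - 640.27*I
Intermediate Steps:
L(g, y) = 3 - 4*g/3 (L(g, y) = 3 - (3*g + g)/3 = 3 - 4*g/3)
f(c) = √c*(-9 + 4*c) (f(c) = (-3*(3 - 4*c/3))*√c = (-9 + 4*c)*√c = √c*(-9 + 4*c))
((f(-28) - 1144) - 1*(-1660)) - 11*(-25 + 34) = ((√(-28)*(-9 + 4*(-28)) - 1144) - 1*(-1660)) - 11*(-25 + 34) = (((2*I*√7)*(-9 - 112) - 1144) + 1660) - 11*9 = (((2*I*√7)*(-121) - 1144) + 1660) - 1*99 = ((-242*I*√7 - 1144) + 1660) - 99 = ((-1144 - 242*I*√7) + 1660) - 99 = (516 - 242*I*√7) - 99 = 417 - 242*I*√7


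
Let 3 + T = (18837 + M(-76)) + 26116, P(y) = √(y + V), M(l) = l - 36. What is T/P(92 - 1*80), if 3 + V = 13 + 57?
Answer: 44838*√79/79 ≈ 5044.7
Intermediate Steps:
M(l) = -36 + l
V = 67 (V = -3 + (13 + 57) = -3 + 70 = 67)
P(y) = √(67 + y) (P(y) = √(y + 67) = √(67 + y))
T = 44838 (T = -3 + ((18837 + (-36 - 76)) + 26116) = -3 + ((18837 - 112) + 26116) = -3 + (18725 + 26116) = -3 + 44841 = 44838)
T/P(92 - 1*80) = 44838/(√(67 + (92 - 1*80))) = 44838/(√(67 + (92 - 80))) = 44838/(√(67 + 12)) = 44838/(√79) = 44838*(√79/79) = 44838*√79/79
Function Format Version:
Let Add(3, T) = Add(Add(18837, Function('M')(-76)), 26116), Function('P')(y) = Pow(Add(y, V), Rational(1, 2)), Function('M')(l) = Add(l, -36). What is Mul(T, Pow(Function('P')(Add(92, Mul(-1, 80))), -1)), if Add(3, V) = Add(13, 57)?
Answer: Mul(Rational(44838, 79), Pow(79, Rational(1, 2))) ≈ 5044.7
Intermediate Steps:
Function('M')(l) = Add(-36, l)
V = 67 (V = Add(-3, Add(13, 57)) = Add(-3, 70) = 67)
Function('P')(y) = Pow(Add(67, y), Rational(1, 2)) (Function('P')(y) = Pow(Add(y, 67), Rational(1, 2)) = Pow(Add(67, y), Rational(1, 2)))
T = 44838 (T = Add(-3, Add(Add(18837, Add(-36, -76)), 26116)) = Add(-3, Add(Add(18837, -112), 26116)) = Add(-3, Add(18725, 26116)) = Add(-3, 44841) = 44838)
Mul(T, Pow(Function('P')(Add(92, Mul(-1, 80))), -1)) = Mul(44838, Pow(Pow(Add(67, Add(92, Mul(-1, 80))), Rational(1, 2)), -1)) = Mul(44838, Pow(Pow(Add(67, Add(92, -80)), Rational(1, 2)), -1)) = Mul(44838, Pow(Pow(Add(67, 12), Rational(1, 2)), -1)) = Mul(44838, Pow(Pow(79, Rational(1, 2)), -1)) = Mul(44838, Mul(Rational(1, 79), Pow(79, Rational(1, 2)))) = Mul(Rational(44838, 79), Pow(79, Rational(1, 2)))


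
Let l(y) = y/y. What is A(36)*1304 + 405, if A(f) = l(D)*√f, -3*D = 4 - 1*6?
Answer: 8229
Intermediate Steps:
D = ⅔ (D = -(4 - 1*6)/3 = -(4 - 6)/3 = -⅓*(-2) = ⅔ ≈ 0.66667)
l(y) = 1
A(f) = √f (A(f) = 1*√f = √f)
A(36)*1304 + 405 = √36*1304 + 405 = 6*1304 + 405 = 7824 + 405 = 8229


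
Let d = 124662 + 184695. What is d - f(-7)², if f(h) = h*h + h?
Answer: 307593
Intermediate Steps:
f(h) = h + h² (f(h) = h² + h = h + h²)
d = 309357
d - f(-7)² = 309357 - (-7*(1 - 7))² = 309357 - (-7*(-6))² = 309357 - 1*42² = 309357 - 1*1764 = 309357 - 1764 = 307593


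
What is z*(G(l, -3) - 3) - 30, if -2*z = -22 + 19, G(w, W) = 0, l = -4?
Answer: -69/2 ≈ -34.500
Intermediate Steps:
z = 3/2 (z = -(-22 + 19)/2 = -1/2*(-3) = 3/2 ≈ 1.5000)
z*(G(l, -3) - 3) - 30 = 3*(0 - 3)/2 - 30 = (3/2)*(-3) - 30 = -9/2 - 30 = -69/2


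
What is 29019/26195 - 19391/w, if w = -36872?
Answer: 1577935813/965862040 ≈ 1.6337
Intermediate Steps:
29019/26195 - 19391/w = 29019/26195 - 19391/(-36872) = 29019*(1/26195) - 19391*(-1/36872) = 29019/26195 + 19391/36872 = 1577935813/965862040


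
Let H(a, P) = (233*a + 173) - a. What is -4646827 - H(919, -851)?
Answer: -4860208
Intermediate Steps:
H(a, P) = 173 + 232*a (H(a, P) = (173 + 233*a) - a = 173 + 232*a)
-4646827 - H(919, -851) = -4646827 - (173 + 232*919) = -4646827 - (173 + 213208) = -4646827 - 1*213381 = -4646827 - 213381 = -4860208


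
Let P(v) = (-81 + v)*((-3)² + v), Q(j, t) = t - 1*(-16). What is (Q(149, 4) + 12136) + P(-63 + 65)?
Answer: 11287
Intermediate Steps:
Q(j, t) = 16 + t (Q(j, t) = t + 16 = 16 + t)
P(v) = (-81 + v)*(9 + v)
(Q(149, 4) + 12136) + P(-63 + 65) = ((16 + 4) + 12136) + (-729 + (-63 + 65)² - 72*(-63 + 65)) = (20 + 12136) + (-729 + 2² - 72*2) = 12156 + (-729 + 4 - 144) = 12156 - 869 = 11287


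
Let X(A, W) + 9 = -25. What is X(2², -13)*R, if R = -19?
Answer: 646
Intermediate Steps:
X(A, W) = -34 (X(A, W) = -9 - 25 = -34)
X(2², -13)*R = -34*(-19) = 646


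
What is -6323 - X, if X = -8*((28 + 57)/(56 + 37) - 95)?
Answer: -658039/93 ≈ -7075.7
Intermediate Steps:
X = 70000/93 (X = -8*(85/93 - 95) = -8*(-8750/93) = 70000/93 ≈ 752.69)
-6323 - X = -6323 - 1*70000/93 = -6323 - 70000/93 = -658039/93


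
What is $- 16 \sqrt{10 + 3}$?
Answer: $- 16 \sqrt{13} \approx -57.689$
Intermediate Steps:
$- 16 \sqrt{10 + 3} = - 16 \sqrt{13}$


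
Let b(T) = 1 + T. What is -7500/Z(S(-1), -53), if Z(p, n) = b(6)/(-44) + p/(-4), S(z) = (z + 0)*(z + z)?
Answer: 330000/29 ≈ 11379.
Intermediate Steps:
S(z) = 2*z² (S(z) = z*(2*z) = 2*z²)
Z(p, n) = -7/44 - p/4 (Z(p, n) = (1 + 6)/(-44) + p/(-4) = 7*(-1/44) + p*(-¼) = -7/44 - p/4)
-7500/Z(S(-1), -53) = -7500/(-7/44 - (-1)²/2) = -7500/(-7/44 - 1/2) = -7500/(-7/44 - ¼*2) = -7500/(-7/44 - ½) = -7500/(-29/44) = -7500*(-44/29) = 330000/29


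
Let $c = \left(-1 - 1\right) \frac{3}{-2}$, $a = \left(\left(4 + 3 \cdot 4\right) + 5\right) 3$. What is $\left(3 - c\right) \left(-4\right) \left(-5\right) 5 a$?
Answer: $0$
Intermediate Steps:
$a = 63$ ($a = \left(\left(4 + 12\right) + 5\right) 3 = \left(16 + 5\right) 3 = 21 \cdot 3 = 63$)
$c = 3$ ($c = - 2 \cdot 3 \left(- \frac{1}{2}\right) = \left(-2\right) \left(- \frac{3}{2}\right) = 3$)
$\left(3 - c\right) \left(-4\right) \left(-5\right) 5 a = \left(3 - 3\right) \left(-4\right) \left(-5\right) 5 \cdot 63 = \left(3 - 3\right) 20 \cdot 5 \cdot 63 = 0 \cdot 100 \cdot 63 = 0 \cdot 63 = 0$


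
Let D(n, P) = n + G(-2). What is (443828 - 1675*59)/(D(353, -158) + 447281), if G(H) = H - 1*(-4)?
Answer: 115001/149212 ≈ 0.77072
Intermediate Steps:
G(H) = 4 + H (G(H) = H + 4 = 4 + H)
D(n, P) = 2 + n (D(n, P) = n + (4 - 2) = n + 2 = 2 + n)
(443828 - 1675*59)/(D(353, -158) + 447281) = (443828 - 1675*59)/((2 + 353) + 447281) = (443828 - 98825)/(355 + 447281) = 345003/447636 = 345003*(1/447636) = 115001/149212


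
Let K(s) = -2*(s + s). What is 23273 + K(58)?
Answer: 23041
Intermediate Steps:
K(s) = -4*s
23273 + K(58) = 23273 - 4*58 = 23273 - 232 = 23041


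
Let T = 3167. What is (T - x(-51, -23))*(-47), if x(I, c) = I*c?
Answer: -93718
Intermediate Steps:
(T - x(-51, -23))*(-47) = (3167 - (-51)*(-23))*(-47) = (3167 - 1*1173)*(-47) = (3167 - 1173)*(-47) = 1994*(-47) = -93718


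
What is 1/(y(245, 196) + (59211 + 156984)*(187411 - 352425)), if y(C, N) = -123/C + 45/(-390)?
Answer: -6370/227251035024033 ≈ -2.8031e-11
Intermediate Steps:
y(C, N) = -3/26 - 123/C (y(C, N) = -123/C + 45*(-1/390) = -123/C - 3/26 = -3/26 - 123/C)
1/(y(245, 196) + (59211 + 156984)*(187411 - 352425)) = 1/((-3/26 - 123/245) + (59211 + 156984)*(187411 - 352425)) = 1/((-3/26 - 123*1/245) + 216195*(-165014)) = 1/((-3/26 - 123/245) - 35675201730) = 1/(-3933/6370 - 35675201730) = 1/(-227251035024033/6370) = -6370/227251035024033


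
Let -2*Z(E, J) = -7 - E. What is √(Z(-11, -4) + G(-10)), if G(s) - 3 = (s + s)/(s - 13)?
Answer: √989/23 ≈ 1.3673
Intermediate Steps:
G(s) = 3 + 2*s/(-13 + s) (G(s) = 3 + (s + s)/(s - 13) = 3 + (2*s)/(-13 + s) = 3 + 2*s/(-13 + s))
Z(E, J) = 7/2 + E/2 (Z(E, J) = -(-7 - E)/2 = 7/2 + E/2)
√(Z(-11, -4) + G(-10)) = √((7/2 + (½)*(-11)) + (-39 + 5*(-10))/(-13 - 10)) = √((7/2 - 11/2) + (-39 - 50)/(-23)) = √(-2 - 1/23*(-89)) = √(-2 + 89/23) = √(43/23) = √989/23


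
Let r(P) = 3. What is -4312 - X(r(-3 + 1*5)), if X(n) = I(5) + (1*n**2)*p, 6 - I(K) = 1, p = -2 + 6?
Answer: -4353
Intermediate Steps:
p = 4
I(K) = 5 (I(K) = 6 - 1*1 = 6 - 1 = 5)
X(n) = 5 + 4*n**2 (X(n) = 5 + (1*n**2)*4 = 5 + n**2*4 = 5 + 4*n**2)
-4312 - X(r(-3 + 1*5)) = -4312 - (5 + 4*3**2) = -4312 - (5 + 4*9) = -4312 - (5 + 36) = -4312 - 1*41 = -4312 - 41 = -4353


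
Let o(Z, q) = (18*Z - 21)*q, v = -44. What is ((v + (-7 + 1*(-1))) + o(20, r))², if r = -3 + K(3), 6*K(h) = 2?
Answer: 913936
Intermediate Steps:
K(h) = ⅓ (K(h) = (⅙)*2 = ⅓)
r = -8/3 (r = -3 + ⅓ = -8/3 ≈ -2.6667)
o(Z, q) = q*(-21 + 18*Z) (o(Z, q) = (-21 + 18*Z)*q = q*(-21 + 18*Z))
((v + (-7 + 1*(-1))) + o(20, r))² = ((-44 + (-7 + 1*(-1))) + 3*(-8/3)*(-7 + 6*20))² = ((-44 + (-7 - 1)) + 3*(-8/3)*(-7 + 120))² = ((-44 - 8) + 3*(-8/3)*113)² = (-52 - 904)² = (-956)² = 913936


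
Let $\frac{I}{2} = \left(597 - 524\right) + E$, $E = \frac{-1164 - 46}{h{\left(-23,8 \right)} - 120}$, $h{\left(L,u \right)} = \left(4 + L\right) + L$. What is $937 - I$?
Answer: $\frac{62861}{81} \approx 776.06$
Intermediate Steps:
$h{\left(L,u \right)} = 4 + 2 L$
$E = \frac{605}{81}$ ($E = \frac{-1164 - 46}{\left(4 + 2 \left(-23\right)\right) - 120} = - \frac{1210}{\left(4 - 46\right) - 120} = - \frac{1210}{-42 - 120} = - \frac{1210}{-162} = \left(-1210\right) \left(- \frac{1}{162}\right) = \frac{605}{81} \approx 7.4691$)
$I = \frac{13036}{81}$ ($I = 2 \left(\left(597 - 524\right) + \frac{605}{81}\right) = 2 \left(73 + \frac{605}{81}\right) = 2 \cdot \frac{6518}{81} = \frac{13036}{81} \approx 160.94$)
$937 - I = 937 - \frac{13036}{81} = \frac{62861}{81}$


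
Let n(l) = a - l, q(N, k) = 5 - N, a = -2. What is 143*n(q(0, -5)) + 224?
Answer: -777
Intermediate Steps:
n(l) = -2 - l
143*n(q(0, -5)) + 224 = 143*(-2 - (5 - 1*0)) + 224 = 143*(-2 - (5 + 0)) + 224 = 143*(-2 - 1*5) + 224 = 143*(-2 - 5) + 224 = 143*(-7) + 224 = -1001 + 224 = -777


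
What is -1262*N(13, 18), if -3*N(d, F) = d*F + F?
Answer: 106008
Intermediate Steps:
N(d, F) = -F/3 - F*d/3 (N(d, F) = -(d*F + F)/3 = -(F*d + F)/3 = -(F + F*d)/3 = -F/3 - F*d/3)
-1262*N(13, 18) = -(-1262)*18*(1 + 13)/3 = -(-1262)*18*14/3 = -1262*(-84) = 106008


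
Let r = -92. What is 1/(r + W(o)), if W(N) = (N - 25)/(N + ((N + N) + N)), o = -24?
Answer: -96/8783 ≈ -0.010930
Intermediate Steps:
W(N) = (-25 + N)/(4*N) (W(N) = (-25 + N)/(N + (2*N + N)) = (-25 + N)/(N + 3*N) = (-25 + N)/((4*N)) = (-25 + N)*(1/(4*N)) = (-25 + N)/(4*N))
1/(r + W(o)) = 1/(-92 + (1/4)*(-25 - 24)/(-24)) = 1/(-92 + (1/4)*(-1/24)*(-49)) = 1/(-92 + 49/96) = 1/(-8783/96) = -96/8783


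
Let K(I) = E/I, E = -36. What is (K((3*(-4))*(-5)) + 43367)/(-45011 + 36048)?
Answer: -216832/44815 ≈ -4.8384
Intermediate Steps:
K(I) = -36/I
(K((3*(-4))*(-5)) + 43367)/(-45011 + 36048) = (-36/((3*(-4))*(-5)) + 43367)/(-45011 + 36048) = (-36/((-12*(-5))) + 43367)/(-8963) = (-36/60 + 43367)*(-1/8963) = (-36*1/60 + 43367)*(-1/8963) = (-3/5 + 43367)*(-1/8963) = (216832/5)*(-1/8963) = -216832/44815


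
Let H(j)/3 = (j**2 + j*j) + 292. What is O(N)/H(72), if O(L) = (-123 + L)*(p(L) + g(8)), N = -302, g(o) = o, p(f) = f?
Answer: 4165/1066 ≈ 3.9071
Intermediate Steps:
H(j) = 876 + 6*j**2 (H(j) = 3*((j**2 + j*j) + 292) = 3*((j**2 + j**2) + 292) = 3*(2*j**2 + 292) = 3*(292 + 2*j**2) = 876 + 6*j**2)
O(L) = (-123 + L)*(8 + L) (O(L) = (-123 + L)*(L + 8) = (-123 + L)*(8 + L))
O(N)/H(72) = (-984 + (-302)**2 - 115*(-302))/(876 + 6*72**2) = (-984 + 91204 + 34730)/(876 + 6*5184) = 124950/(876 + 31104) = 124950/31980 = 124950*(1/31980) = 4165/1066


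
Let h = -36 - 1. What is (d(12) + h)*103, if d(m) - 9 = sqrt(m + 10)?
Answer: -2884 + 103*sqrt(22) ≈ -2400.9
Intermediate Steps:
d(m) = 9 + sqrt(10 + m) (d(m) = 9 + sqrt(m + 10) = 9 + sqrt(10 + m))
h = -37
(d(12) + h)*103 = ((9 + sqrt(10 + 12)) - 37)*103 = ((9 + sqrt(22)) - 37)*103 = (-28 + sqrt(22))*103 = -2884 + 103*sqrt(22)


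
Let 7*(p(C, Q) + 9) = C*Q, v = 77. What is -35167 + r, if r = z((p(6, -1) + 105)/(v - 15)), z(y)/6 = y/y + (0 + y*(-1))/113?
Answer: -862184879/24521 ≈ -35161.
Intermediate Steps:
p(C, Q) = -9 + C*Q/7 (p(C, Q) = -9 + (C*Q)/7 = -9 + C*Q/7)
z(y) = 6 - 6*y/113 (z(y) = 6*(y/y + (0 + y*(-1))/113) = 6*(1 + (0 - y)*(1/113)) = 6*(1 - y*(1/113)) = 6*(1 - y/113) = 6 - 6*y/113)
r = 145128/24521 (r = 6 - 6*((-9 + (⅐)*6*(-1)) + 105)/(113*(77 - 15)) = 6 - 6*((-9 - 6/7) + 105)/(113*62) = 6 - 6*(-69/7 + 105)/(113*62) = 6 - 3996/(791*62) = 6 - 6/113*333/217 = 6 - 1998/24521 = 145128/24521 ≈ 5.9185)
-35167 + r = -35167 + 145128/24521 = -862184879/24521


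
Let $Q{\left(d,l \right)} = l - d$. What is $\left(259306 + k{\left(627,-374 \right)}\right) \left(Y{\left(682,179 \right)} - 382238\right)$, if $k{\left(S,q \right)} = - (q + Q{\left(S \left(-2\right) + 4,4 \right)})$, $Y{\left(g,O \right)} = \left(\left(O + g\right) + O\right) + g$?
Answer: $-98335227816$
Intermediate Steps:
$Y{\left(g,O \right)} = 2 O + 2 g$ ($Y{\left(g,O \right)} = \left(g + 2 O\right) + g = 2 O + 2 g$)
$k{\left(S,q \right)} = - q - 2 S$ ($k{\left(S,q \right)} = - (q + \left(4 - \left(S \left(-2\right) + 4\right)\right)) = - (q + \left(4 - \left(- 2 S + 4\right)\right)) = - (q + \left(4 - \left(4 - 2 S\right)\right)) = - (q + \left(4 + \left(-4 + 2 S\right)\right)) = - (q + 2 S) = - q - 2 S$)
$\left(259306 + k{\left(627,-374 \right)}\right) \left(Y{\left(682,179 \right)} - 382238\right) = \left(259306 - 880\right) \left(\left(2 \cdot 179 + 2 \cdot 682\right) - 382238\right) = \left(259306 + \left(374 - 1254\right)\right) \left(\left(358 + 1364\right) - 382238\right) = \left(259306 - 880\right) \left(1722 - 382238\right) = 258426 \left(-380516\right) = -98335227816$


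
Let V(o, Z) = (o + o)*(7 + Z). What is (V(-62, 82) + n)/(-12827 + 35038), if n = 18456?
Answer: 1060/3173 ≈ 0.33407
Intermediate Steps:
V(o, Z) = 2*o*(7 + Z) (V(o, Z) = (2*o)*(7 + Z) = 2*o*(7 + Z))
(V(-62, 82) + n)/(-12827 + 35038) = (2*(-62)*(7 + 82) + 18456)/(-12827 + 35038) = (2*(-62)*89 + 18456)/22211 = (-11036 + 18456)*(1/22211) = 7420*(1/22211) = 1060/3173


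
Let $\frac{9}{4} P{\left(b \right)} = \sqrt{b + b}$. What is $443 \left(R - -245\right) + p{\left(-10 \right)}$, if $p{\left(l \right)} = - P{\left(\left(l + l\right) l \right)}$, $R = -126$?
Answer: $\frac{474373}{9} \approx 52708.0$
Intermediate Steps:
$P{\left(b \right)} = \frac{4 \sqrt{2} \sqrt{b}}{9}$ ($P{\left(b \right)} = \frac{4 \sqrt{b + b}}{9} = \frac{4 \sqrt{2 b}}{9} = \frac{4 \sqrt{2} \sqrt{b}}{9}$)
$p{\left(l \right)} = - \frac{8 \sqrt{l^{2}}}{9}$ ($p{\left(l \right)} = - \frac{4 \sqrt{2} \sqrt{\left(l + l\right) l}}{9} = - \frac{4 \sqrt{2} \sqrt{2 l l}}{9} = - \frac{4 \sqrt{2} \sqrt{2 l^{2}}}{9} = - \frac{4 \sqrt{2} \sqrt{2} \sqrt{l^{2}}}{9} = - \frac{8 \sqrt{l^{2}}}{9}$)
$443 \left(R - -245\right) + p{\left(-10 \right)} = 443 \left(-126 - -245\right) - \frac{8 \sqrt{\left(-10\right)^{2}}}{9} = 443 \left(-126 + 245\right) - \frac{8 \sqrt{100}}{9} = 443 \cdot 119 - \frac{80}{9} = 52717 - \frac{80}{9} = \frac{474373}{9}$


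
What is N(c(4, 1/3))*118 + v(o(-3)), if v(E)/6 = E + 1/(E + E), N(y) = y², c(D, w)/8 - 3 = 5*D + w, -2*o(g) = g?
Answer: 37004899/9 ≈ 4.1117e+6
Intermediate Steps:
o(g) = -g/2
c(D, w) = 24 + 8*w + 40*D (c(D, w) = 24 + 8*(5*D + w) = 24 + 8*(w + 5*D) = 24 + (8*w + 40*D) = 24 + 8*w + 40*D)
v(E) = 3/E + 6*E (v(E) = 6*(E + 1/(E + E)) = 6*(E + 1/(2*E)) = 3/E + 6*E)
N(c(4, 1/3))*118 + v(o(-3)) = (24 + 8/3 + 40*4)²*118 + (3/((-½*(-3))) + 6*(-½*(-3))) = (24 + 8*(⅓) + 160)²*118 + (3/(3/2) + 6*(3/2)) = (24 + 8/3 + 160)²*118 + (3*(⅔) + 9) = (560/3)²*118 + (2 + 9) = (313600/9)*118 + 11 = 37004800/9 + 11 = 37004899/9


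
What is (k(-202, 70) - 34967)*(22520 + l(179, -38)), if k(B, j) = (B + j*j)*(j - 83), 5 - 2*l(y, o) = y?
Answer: -2154487753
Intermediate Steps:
l(y, o) = 5/2 - y/2
k(B, j) = (-83 + j)*(B + j**2) (k(B, j) = (B + j**2)*(-83 + j) = (-83 + j)*(B + j**2))
(k(-202, 70) - 34967)*(22520 + l(179, -38)) = ((70**3 - 83*(-202) - 83*70**2 - 202*70) - 34967)*(22520 + (5/2 - 1/2*179)) = ((343000 + 16766 - 83*4900 - 14140) - 34967)*(22520 + (5/2 - 179/2)) = ((343000 + 16766 - 406700 - 14140) - 34967)*(22520 - 87) = (-61074 - 34967)*22433 = -96041*22433 = -2154487753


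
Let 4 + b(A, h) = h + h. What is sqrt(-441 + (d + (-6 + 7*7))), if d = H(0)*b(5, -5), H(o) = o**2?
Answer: I*sqrt(398) ≈ 19.95*I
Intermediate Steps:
b(A, h) = -4 + 2*h (b(A, h) = -4 + (h + h) = -4 + 2*h)
d = 0 (d = 0**2*(-4 + 2*(-5)) = 0*(-4 - 10) = 0*(-14) = 0)
sqrt(-441 + (d + (-6 + 7*7))) = sqrt(-441 + (0 + (-6 + 7*7))) = sqrt(-441 + (0 + (-6 + 49))) = sqrt(-441 + (0 + 43)) = sqrt(-441 + 43) = sqrt(-398) = I*sqrt(398)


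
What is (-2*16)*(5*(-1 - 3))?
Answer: 640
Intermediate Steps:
(-2*16)*(5*(-1 - 3)) = -160*(-4) = -32*(-20) = 640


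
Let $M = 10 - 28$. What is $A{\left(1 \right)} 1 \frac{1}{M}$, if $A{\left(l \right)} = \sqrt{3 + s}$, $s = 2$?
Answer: $- \frac{\sqrt{5}}{18} \approx -0.12423$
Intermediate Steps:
$A{\left(l \right)} = \sqrt{5}$ ($A{\left(l \right)} = \sqrt{3 + 2} = \sqrt{5}$)
$M = -18$ ($M = 10 - 28 = -18$)
$A{\left(1 \right)} 1 \frac{1}{M} = \sqrt{5} \cdot 1 \frac{1}{-18} = \sqrt{5} \cdot 1 \left(- \frac{1}{18}\right) = \sqrt{5} \left(- \frac{1}{18}\right) = - \frac{\sqrt{5}}{18}$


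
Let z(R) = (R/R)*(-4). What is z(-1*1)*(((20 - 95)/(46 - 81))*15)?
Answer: -900/7 ≈ -128.57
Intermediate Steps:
z(R) = -4 (z(R) = 1*(-4) = -4)
z(-1*1)*(((20 - 95)/(46 - 81))*15) = -4*(20 - 95)/(46 - 81)*15 = -4*(-75/(-35))*15 = -4*(-75*(-1/35))*15 = -60*15/7 = -4*225/7 = -900/7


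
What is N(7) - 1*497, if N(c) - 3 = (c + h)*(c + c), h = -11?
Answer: -550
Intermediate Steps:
N(c) = 3 + 2*c*(-11 + c) (N(c) = 3 + (c - 11)*(c + c) = 3 + (-11 + c)*(2*c) = 3 + 2*c*(-11 + c))
N(7) - 1*497 = (3 - 22*7 + 2*7²) - 1*497 = (3 - 154 + 2*49) - 497 = (3 - 154 + 98) - 497 = -53 - 497 = -550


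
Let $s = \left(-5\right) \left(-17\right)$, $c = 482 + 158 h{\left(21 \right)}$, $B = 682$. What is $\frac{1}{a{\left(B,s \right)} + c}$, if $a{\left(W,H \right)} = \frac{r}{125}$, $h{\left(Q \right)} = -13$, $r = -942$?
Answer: $- \frac{125}{197442} \approx -0.0006331$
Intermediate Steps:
$c = -1572$ ($c = 482 + 158 \left(-13\right) = 482 - 2054 = -1572$)
$s = 85$
$a{\left(W,H \right)} = - \frac{942}{125}$
$\frac{1}{a{\left(B,s \right)} + c} = \frac{1}{- \frac{942}{125} - 1572} = \frac{1}{- \frac{197442}{125}} = - \frac{125}{197442}$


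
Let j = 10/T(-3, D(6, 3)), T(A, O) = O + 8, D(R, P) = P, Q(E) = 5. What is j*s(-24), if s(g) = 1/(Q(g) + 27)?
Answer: 5/176 ≈ 0.028409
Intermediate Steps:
T(A, O) = 8 + O
s(g) = 1/32 (s(g) = 1/(5 + 27) = 1/32)
j = 10/11 (j = 10/(8 + 3) = 10/11 ≈ 0.90909)
j*s(-24) = (10/11)*(1/32) = 5/176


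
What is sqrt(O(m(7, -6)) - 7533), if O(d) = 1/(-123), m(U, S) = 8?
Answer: 4*I*sqrt(7122930)/123 ≈ 86.793*I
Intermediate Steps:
O(d) = -1/123
sqrt(O(m(7, -6)) - 7533) = sqrt(-1/123 - 7533) = sqrt(-926560/123) = 4*I*sqrt(7122930)/123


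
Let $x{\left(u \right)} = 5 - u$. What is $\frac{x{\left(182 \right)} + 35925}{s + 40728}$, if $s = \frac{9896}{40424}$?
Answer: $\frac{180634644}{205799821} \approx 0.87772$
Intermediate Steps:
$s = \frac{1237}{5053}$ ($s = 9896 \cdot \frac{1}{40424} = \frac{1237}{5053} \approx 0.24481$)
$\frac{x{\left(182 \right)} + 35925}{s + 40728} = \frac{\left(5 - 182\right) + 35925}{\frac{1237}{5053} + 40728} = \frac{\left(5 - 182\right) + 35925}{\frac{205799821}{5053}} = \left(-177 + 35925\right) \frac{5053}{205799821} = 35748 \cdot \frac{5053}{205799821} = \frac{180634644}{205799821}$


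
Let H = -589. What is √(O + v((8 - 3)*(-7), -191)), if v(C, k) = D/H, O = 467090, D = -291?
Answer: √162043501289/589 ≈ 683.44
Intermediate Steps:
v(C, k) = 291/589 (v(C, k) = -291/(-589) = -291*(-1/589) = 291/589)
√(O + v((8 - 3)*(-7), -191)) = √(467090 + 291/589) = √(275116301/589) = √162043501289/589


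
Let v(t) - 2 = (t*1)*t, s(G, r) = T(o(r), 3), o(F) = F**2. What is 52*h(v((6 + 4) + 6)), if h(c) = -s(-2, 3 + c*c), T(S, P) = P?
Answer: -156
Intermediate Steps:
s(G, r) = 3
v(t) = 2 + t**2 (v(t) = 2 + (t*1)*t = 2 + t*t = 2 + t**2)
h(c) = -3 (h(c) = -1*3 = -3)
52*h(v((6 + 4) + 6)) = 52*(-3) = -156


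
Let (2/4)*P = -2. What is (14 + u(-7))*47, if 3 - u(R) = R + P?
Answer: 1316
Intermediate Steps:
P = -4 (P = 2*(-2) = -4)
u(R) = 7 - R (u(R) = 3 - (R - 4) = 3 - (-4 + R) = 3 + (4 - R) = 7 - R)
(14 + u(-7))*47 = (14 + (7 - 1*(-7)))*47 = (14 + (7 + 7))*47 = (14 + 14)*47 = 28*47 = 1316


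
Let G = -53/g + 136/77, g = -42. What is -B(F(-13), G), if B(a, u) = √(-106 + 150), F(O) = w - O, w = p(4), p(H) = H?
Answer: -2*√11 ≈ -6.6332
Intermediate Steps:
w = 4
F(O) = 4 - O
G = 1399/462 (G = -53/(-42) + 136/77 = -53*(-1/42) + 136*(1/77) = 53/42 + 136/77 = 1399/462 ≈ 3.0281)
B(a, u) = 2*√11 (B(a, u) = √44 = 2*√11)
-B(F(-13), G) = -2*√11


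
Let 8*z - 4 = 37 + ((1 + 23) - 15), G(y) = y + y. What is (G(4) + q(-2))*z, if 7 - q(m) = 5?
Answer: 125/2 ≈ 62.500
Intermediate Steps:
G(y) = 2*y
q(m) = 2 (q(m) = 7 - 1*5 = 7 - 5 = 2)
z = 25/4 (z = ½ + (37 + ((1 + 23) - 15))/8 = ½ + (37 + (24 - 15))/8 = ½ + (37 + 9)/8 = ½ + (⅛)*46 = ½ + 23/4 = 25/4 ≈ 6.2500)
(G(4) + q(-2))*z = (2*4 + 2)*(25/4) = (8 + 2)*(25/4) = 10*(25/4) = 125/2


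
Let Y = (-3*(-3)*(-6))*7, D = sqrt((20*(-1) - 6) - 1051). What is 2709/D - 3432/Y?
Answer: 572/63 - 903*I*sqrt(1077)/359 ≈ 9.0794 - 82.547*I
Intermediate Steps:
D = I*sqrt(1077) (D = sqrt((-20 - 6) - 1051) = sqrt(-26 - 1051) = sqrt(-1077) = I*sqrt(1077) ≈ 32.818*I)
Y = -378 (Y = (9*(-6))*7 = -54*7 = -378)
2709/D - 3432/Y = 2709/((I*sqrt(1077))) - 3432/(-378) = 2709*(-I*sqrt(1077)/1077) - 3432*(-1/378) = -903*I*sqrt(1077)/359 + 572/63 = 572/63 - 903*I*sqrt(1077)/359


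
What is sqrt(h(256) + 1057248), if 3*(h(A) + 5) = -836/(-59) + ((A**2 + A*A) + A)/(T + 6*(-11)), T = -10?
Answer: sqrt(33104468415)/177 ≈ 1027.9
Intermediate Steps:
h(A) = -49/177 - A**2/114 - A/228 (h(A) = -5 + (-836/(-59) + ((A**2 + A*A) + A)/(-10 + 6*(-11)))/3 = -5 + (-836*(-1/59) + ((A**2 + A**2) + A)/(-10 - 66))/3 = -5 + (836/59 + (2*A**2 + A)/(-76))/3 = -5 + (836/59 + (A + 2*A**2)*(-1/76))/3 = -5 + (836/59 + (-A**2/38 - A/76))/3 = -5 + (836/59 - A**2/38 - A/76)/3 = -5 + (836/177 - A**2/114 - A/228) = -49/177 - A**2/114 - A/228)
sqrt(h(256) + 1057248) = sqrt((-49/177 - 1/114*256**2 - 1/228*256) + 1057248) = sqrt((-49/177 - 1/114*65536 - 64/57) + 1057248) = sqrt((-49/177 - 32768/57 - 64/57) + 1057248) = sqrt(-102001/177 + 1057248) = sqrt(187030895/177) = sqrt(33104468415)/177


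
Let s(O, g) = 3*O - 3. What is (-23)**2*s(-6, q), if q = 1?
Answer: -11109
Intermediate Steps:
s(O, g) = -3 + 3*O
(-23)**2*s(-6, q) = (-23)**2*(-3 + 3*(-6)) = 529*(-3 - 18) = 529*(-21) = -11109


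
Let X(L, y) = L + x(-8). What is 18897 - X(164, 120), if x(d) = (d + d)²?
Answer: 18477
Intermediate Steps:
x(d) = 4*d² (x(d) = (2*d)² = 4*d²)
X(L, y) = 256 + L (X(L, y) = L + 4*(-8)² = L + 4*64 = L + 256 = 256 + L)
18897 - X(164, 120) = 18897 - (256 + 164) = 18897 - 1*420 = 18897 - 420 = 18477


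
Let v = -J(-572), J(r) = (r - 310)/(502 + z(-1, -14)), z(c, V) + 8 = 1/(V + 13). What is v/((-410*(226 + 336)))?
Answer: -441/56798530 ≈ -7.7643e-6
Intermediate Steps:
z(c, V) = -8 + 1/(13 + V) (z(c, V) = -8 + 1/(V + 13) = -8 + 1/(13 + V))
J(r) = -310/493 + r/493 (J(r) = (r - 310)/(502 + (-103 - 8*(-14))/(13 - 14)) = (-310 + r)/(502 + (-103 + 112)/(-1)) = (-310 + r)/(502 - 1*9) = (-310 + r)/(502 - 9) = (-310 + r)/493 = (-310 + r)*(1/493) = -310/493 + r/493)
v = 882/493 (v = -(-310/493 + (1/493)*(-572)) = -(-310/493 - 572/493) = -1*(-882/493) = 882/493 ≈ 1.7890)
v/((-410*(226 + 336))) = 882/(493*((-410*(226 + 336)))) = 882/(493*((-410*562))) = (882/493)/(-230420) = (882/493)*(-1/230420) = -441/56798530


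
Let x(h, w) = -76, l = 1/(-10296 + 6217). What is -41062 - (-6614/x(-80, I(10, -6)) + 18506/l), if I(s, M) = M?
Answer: 2866903349/38 ≈ 7.5445e+7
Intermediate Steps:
l = -1/4079 (l = 1/(-4079) = -1/4079 ≈ -0.00024516)
-41062 - (-6614/x(-80, I(10, -6)) + 18506/l) = -41062 - (-6614/(-76) + 18506/(-1/4079)) = -41062 - (-6614*(-1/76) + 18506*(-4079)) = -41062 - (3307/38 - 75485974) = -41062 - 1*(-2868463705/38) = -41062 + 2868463705/38 = 2866903349/38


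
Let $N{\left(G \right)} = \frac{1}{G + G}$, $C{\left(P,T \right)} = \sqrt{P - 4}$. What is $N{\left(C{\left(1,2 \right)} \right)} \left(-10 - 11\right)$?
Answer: $\frac{7 i \sqrt{3}}{2} \approx 6.0622 i$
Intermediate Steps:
$C{\left(P,T \right)} = \sqrt{-4 + P}$
$N{\left(G \right)} = \frac{1}{2 G}$
$N{\left(C{\left(1,2 \right)} \right)} \left(-10 - 11\right) = \frac{1}{2 \sqrt{-4 + 1}} \left(-10 - 11\right) = \frac{1}{2 \sqrt{-3}} \left(-21\right) = \frac{1}{2 i \sqrt{3}} \left(-21\right) = \frac{\left(- \frac{1}{3}\right) i \sqrt{3}}{2} \left(-21\right) = - \frac{i \sqrt{3}}{6} \left(-21\right) = \frac{7 i \sqrt{3}}{2}$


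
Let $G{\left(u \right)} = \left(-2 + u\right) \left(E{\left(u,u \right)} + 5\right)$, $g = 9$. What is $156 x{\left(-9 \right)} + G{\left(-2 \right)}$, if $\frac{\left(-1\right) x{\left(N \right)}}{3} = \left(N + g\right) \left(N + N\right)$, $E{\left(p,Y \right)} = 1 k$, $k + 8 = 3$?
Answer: $0$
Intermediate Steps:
$k = -5$ ($k = -8 + 3 = -5$)
$E{\left(p,Y \right)} = -5$ ($E{\left(p,Y \right)} = 1 \left(-5\right) = -5$)
$x{\left(N \right)} = - 6 N \left(9 + N\right)$ ($x{\left(N \right)} = - 3 \left(N + 9\right) \left(N + N\right) = - 3 \left(9 + N\right) 2 N = - 3 \cdot 2 N \left(9 + N\right) = - 6 N \left(9 + N\right)$)
$G{\left(u \right)} = 0$ ($G{\left(u \right)} = \left(-2 + u\right) \left(-5 + 5\right) = \left(-2 + u\right) 0 = 0$)
$156 x{\left(-9 \right)} + G{\left(-2 \right)} = 156 \left(\left(-6\right) \left(-9\right) \left(9 - 9\right)\right) + 0 = 156 \left(\left(-6\right) \left(-9\right) 0\right) + 0 = 156 \cdot 0 + 0 = 0 + 0 = 0$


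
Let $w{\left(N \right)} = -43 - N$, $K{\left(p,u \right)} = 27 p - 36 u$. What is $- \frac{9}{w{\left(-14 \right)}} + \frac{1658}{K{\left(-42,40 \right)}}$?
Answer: $- \frac{12458}{37323} \approx -0.33379$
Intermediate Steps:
$K{\left(p,u \right)} = - 36 u + 27 p$
$- \frac{9}{w{\left(-14 \right)}} + \frac{1658}{K{\left(-42,40 \right)}} = - \frac{9}{-43 - -14} + \frac{1658}{\left(-36\right) 40 + 27 \left(-42\right)} = - \frac{9}{-43 + 14} + \frac{1658}{-1440 - 1134} = - \frac{9}{-29} + \frac{1658}{-2574} = \left(-9\right) \left(- \frac{1}{29}\right) + 1658 \left(- \frac{1}{2574}\right) = \frac{9}{29} - \frac{829}{1287} = - \frac{12458}{37323}$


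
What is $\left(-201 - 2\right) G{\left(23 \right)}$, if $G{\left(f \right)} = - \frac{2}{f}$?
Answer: $\frac{406}{23} \approx 17.652$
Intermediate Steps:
$\left(-201 - 2\right) G{\left(23 \right)} = \left(-201 - 2\right) \left(- \frac{2}{23}\right) = - 203 \left(\left(-2\right) \frac{1}{23}\right) = \left(-203\right) \left(- \frac{2}{23}\right) = \frac{406}{23}$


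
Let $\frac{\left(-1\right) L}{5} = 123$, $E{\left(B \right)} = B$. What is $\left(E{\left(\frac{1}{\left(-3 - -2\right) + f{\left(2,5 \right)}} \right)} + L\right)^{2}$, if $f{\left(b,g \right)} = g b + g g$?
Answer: $\frac{437186281}{1156} \approx 3.7819 \cdot 10^{5}$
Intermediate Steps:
$f{\left(b,g \right)} = g^{2} + b g$ ($f{\left(b,g \right)} = b g + g^{2} = g^{2} + b g$)
$L = -615$ ($L = \left(-5\right) 123 = -615$)
$\left(E{\left(\frac{1}{\left(-3 - -2\right) + f{\left(2,5 \right)}} \right)} + L\right)^{2} = \left(\frac{1}{\left(-3 - -2\right) + 5 \left(2 + 5\right)} - 615\right)^{2} = \left(\frac{1}{\left(-3 + 2\right) + 5 \cdot 7} - 615\right)^{2} = \left(\frac{1}{-1 + 35} - 615\right)^{2} = \left(\frac{1}{34} - 615\right)^{2} = \left(- \frac{20909}{34}\right)^{2} = \frac{437186281}{1156}$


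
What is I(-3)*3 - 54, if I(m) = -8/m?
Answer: -46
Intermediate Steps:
I(-3)*3 - 54 = -8/(-3)*3 - 54 = -8*(-⅓)*3 - 54 = (8/3)*3 - 54 = 8 - 54 = -46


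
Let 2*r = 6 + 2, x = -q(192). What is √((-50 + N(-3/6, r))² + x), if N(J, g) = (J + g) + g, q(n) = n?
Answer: √6457/2 ≈ 40.178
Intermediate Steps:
x = -192 (x = -1*192 = -192)
r = 4 (r = (6 + 2)/2 = (½)*8 = 4)
N(J, g) = J + 2*g
√((-50 + N(-3/6, r))² + x) = √((-50 + (-3/6 + 2*4))² - 192) = √((-50 + (-3*⅙ + 8))² - 192) = √((-50 + (-½ + 8))² - 192) = √((-50 + 15/2)² - 192) = √((-85/2)² - 192) = √(7225/4 - 192) = √(6457/4) = √6457/2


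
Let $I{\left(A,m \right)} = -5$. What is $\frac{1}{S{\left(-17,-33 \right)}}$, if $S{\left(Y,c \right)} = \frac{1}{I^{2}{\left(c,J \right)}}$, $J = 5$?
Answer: $25$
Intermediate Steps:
$S{\left(Y,c \right)} = \frac{1}{25}$ ($S{\left(Y,c \right)} = \frac{1}{\left(-5\right)^{2}} = \frac{1}{25}$)
$\frac{1}{S{\left(-17,-33 \right)}} = \frac{1}{\frac{1}{25}} = 25$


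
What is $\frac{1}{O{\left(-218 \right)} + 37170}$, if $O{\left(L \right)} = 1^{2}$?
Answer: $\frac{1}{37171} \approx 2.6903 \cdot 10^{-5}$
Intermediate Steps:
$O{\left(L \right)} = 1$
$\frac{1}{O{\left(-218 \right)} + 37170} = \frac{1}{1 + 37170} = \frac{1}{37171}$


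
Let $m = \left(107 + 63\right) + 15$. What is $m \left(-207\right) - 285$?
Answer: $-38580$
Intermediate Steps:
$m = 185$ ($m = 170 + 15 = 185$)
$m \left(-207\right) - 285 = 185 \left(-207\right) - 285 = -38295 - 285 = -38580$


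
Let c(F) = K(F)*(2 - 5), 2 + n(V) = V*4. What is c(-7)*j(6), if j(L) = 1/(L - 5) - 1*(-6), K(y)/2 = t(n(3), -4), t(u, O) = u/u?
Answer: -42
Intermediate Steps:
n(V) = -2 + 4*V (n(V) = -2 + V*4 = -2 + 4*V)
t(u, O) = 1
K(y) = 2 (K(y) = 2*1 = 2)
c(F) = -6 (c(F) = 2*(2 - 5) = 2*(-3) = -6)
j(L) = 6 + 1/(-5 + L) (j(L) = 1/(-5 + L) + 6 = 6 + 1/(-5 + L))
c(-7)*j(6) = -6*(-29 + 6*6)/(-5 + 6) = -6*(-29 + 36)/1 = -6*7 = -42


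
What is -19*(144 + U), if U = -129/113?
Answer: -306717/113 ≈ -2714.3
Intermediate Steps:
U = -129/113 (U = -129*1/113 = -129/113 ≈ -1.1416)
-19*(144 + U) = -19*(144 - 129/113) = -19*16143/113 = -306717/113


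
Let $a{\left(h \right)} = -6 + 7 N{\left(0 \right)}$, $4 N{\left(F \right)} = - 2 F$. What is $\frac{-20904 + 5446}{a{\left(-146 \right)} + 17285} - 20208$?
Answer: $- \frac{349189490}{17279} \approx -20209.0$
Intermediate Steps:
$N{\left(F \right)} = - \frac{F}{2}$ ($N{\left(F \right)} = \frac{\left(-2\right) F}{4} = - \frac{F}{2}$)
$a{\left(h \right)} = -6$ ($a{\left(h \right)} = -6 + 7 \left(\left(- \frac{1}{2}\right) 0\right) = -6 + 7 \cdot 0 = -6 + 0 = -6$)
$\frac{-20904 + 5446}{a{\left(-146 \right)} + 17285} - 20208 = \frac{-20904 + 5446}{-6 + 17285} - 20208 = - \frac{15458}{17279} - 20208 = - \frac{349189490}{17279}$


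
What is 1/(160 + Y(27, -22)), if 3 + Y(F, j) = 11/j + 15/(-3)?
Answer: 2/303 ≈ 0.0066007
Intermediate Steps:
Y(F, j) = -8 + 11/j (Y(F, j) = -3 + (11/j + 15/(-3)) = -3 + (11/j + 15*(-1/3)) = -3 + (11/j - 5) = -3 + (-5 + 11/j) = -8 + 11/j)
1/(160 + Y(27, -22)) = 1/(160 + (-8 + 11/(-22))) = 1/(160 + (-8 + 11*(-1/22))) = 1/(160 + (-8 - 1/2)) = 1/(160 - 17/2) = 1/(303/2) = 2/303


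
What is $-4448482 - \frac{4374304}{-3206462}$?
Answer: $- \frac{7131942058190}{1603231} \approx -4.4485 \cdot 10^{6}$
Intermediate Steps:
$-4448482 - \frac{4374304}{-3206462} = -4448482 - - \frac{2187152}{1603231} = -4448482 + \frac{2187152}{1603231} = - \frac{7131942058190}{1603231}$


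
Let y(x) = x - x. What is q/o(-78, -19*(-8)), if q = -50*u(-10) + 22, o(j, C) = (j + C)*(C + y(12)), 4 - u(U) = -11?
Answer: -91/1406 ≈ -0.064723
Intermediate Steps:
u(U) = 15 (u(U) = 4 - 1*(-11) = 4 + 11 = 15)
y(x) = 0
o(j, C) = C*(C + j) (o(j, C) = (j + C)*(C + 0) = (C + j)*C = C*(C + j))
q = -728 (q = -50*15 + 22 = -750 + 22 = -728)
q/o(-78, -19*(-8)) = -728*1/(152*(-19*(-8) - 78)) = -728*1/(152*(152 - 78)) = -728/(152*74) = -728/11248 = -728*1/11248 = -91/1406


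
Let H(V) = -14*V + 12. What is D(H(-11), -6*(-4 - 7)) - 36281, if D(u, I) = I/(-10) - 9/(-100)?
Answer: -3628751/100 ≈ -36288.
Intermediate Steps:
H(V) = 12 - 14*V
D(u, I) = 9/100 - I/10 (D(u, I) = I*(-1/10) - 9*(-1/100) = -I/10 + 9/100 = 9/100 - I/10)
D(H(-11), -6*(-4 - 7)) - 36281 = (9/100 - (-3)*(-4 - 7)/5) - 36281 = (9/100 - (-3)*(-11)/5) - 36281 = (9/100 - 1/10*66) - 36281 = (9/100 - 33/5) - 36281 = -651/100 - 36281 = -3628751/100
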